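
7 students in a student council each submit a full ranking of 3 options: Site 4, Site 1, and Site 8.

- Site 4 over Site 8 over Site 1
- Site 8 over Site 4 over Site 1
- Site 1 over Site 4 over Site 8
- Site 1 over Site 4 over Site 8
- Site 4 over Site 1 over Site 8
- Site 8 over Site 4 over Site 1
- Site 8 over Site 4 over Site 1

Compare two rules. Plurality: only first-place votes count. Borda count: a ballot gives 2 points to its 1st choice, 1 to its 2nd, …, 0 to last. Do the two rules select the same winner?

No

Plurality first-place counts: Site 4 2, Site 1 2, Site 8 3 → Site 8.
Borda totals: Site 4 9, Site 1 5, Site 8 7 → Site 4.
The two rules disagree: plurality picks Site 8, Borda picks Site 4.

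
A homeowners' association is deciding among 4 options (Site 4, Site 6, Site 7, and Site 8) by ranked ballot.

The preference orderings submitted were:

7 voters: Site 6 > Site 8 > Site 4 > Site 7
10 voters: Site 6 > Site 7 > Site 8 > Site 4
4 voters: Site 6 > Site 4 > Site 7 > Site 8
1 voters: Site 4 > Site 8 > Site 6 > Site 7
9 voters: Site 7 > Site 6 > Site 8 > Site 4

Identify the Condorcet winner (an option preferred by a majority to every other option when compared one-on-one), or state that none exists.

Head-to-head results (31 voters total):
Site 4 vs Site 6: Site 6 wins 30–1.
Site 4 vs Site 7: Site 7 wins 19–12.
Site 4 vs Site 8: Site 8 wins 26–5.
Site 6 vs Site 7: Site 6 wins 22–9.
Site 6 vs Site 8: Site 6 wins 30–1.
Site 7 vs Site 8: Site 7 wins 23–8.
Site 6 beats each rival — Site 4 (30–1), Site 7 (22–9), Site 8 (30–1) — so Site 6 is the Condorcet winner.

Site 6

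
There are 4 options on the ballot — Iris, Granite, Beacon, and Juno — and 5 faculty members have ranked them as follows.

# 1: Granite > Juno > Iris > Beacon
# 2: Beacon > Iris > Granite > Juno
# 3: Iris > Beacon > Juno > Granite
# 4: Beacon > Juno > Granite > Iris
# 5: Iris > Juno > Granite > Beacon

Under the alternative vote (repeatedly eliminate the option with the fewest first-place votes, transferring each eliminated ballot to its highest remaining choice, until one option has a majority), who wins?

Round 1: Iris 2, Beacon 2, Granite 1, Juno 0. Juno has the fewest and is eliminated.
Round 2: Iris 2, Beacon 2, Granite 1. Granite has the fewest and is eliminated.
Round 3: Iris 3, Beacon 2. Iris has a majority.

Iris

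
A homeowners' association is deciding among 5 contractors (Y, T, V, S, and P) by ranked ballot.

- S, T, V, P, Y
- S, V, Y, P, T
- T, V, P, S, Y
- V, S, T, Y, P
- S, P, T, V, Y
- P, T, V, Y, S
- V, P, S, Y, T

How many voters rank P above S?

3

Ballots ranking P above S: 3.
Ballots ranking S above P: 4.
So 3 of 7 voters prefer P to S.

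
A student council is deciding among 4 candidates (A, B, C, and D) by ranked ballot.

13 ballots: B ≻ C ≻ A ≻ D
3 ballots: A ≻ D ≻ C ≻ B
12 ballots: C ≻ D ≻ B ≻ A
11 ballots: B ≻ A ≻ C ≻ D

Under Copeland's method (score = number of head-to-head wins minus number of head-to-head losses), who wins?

Pairwise results:
  A vs B: B wins 36–3.
  A vs C: C wins 25–14.
  A vs D: A wins 27–12.
  B vs C: B wins 24–15.
  B vs D: B wins 24–15.
  C vs D: C wins 36–3.
Copeland scores (wins − losses):
  A: 1 − 2 = -1
  B: 3 − 0 = 3
  C: 2 − 1 = 1
  D: 0 − 3 = -3
B has the best Copeland score.

B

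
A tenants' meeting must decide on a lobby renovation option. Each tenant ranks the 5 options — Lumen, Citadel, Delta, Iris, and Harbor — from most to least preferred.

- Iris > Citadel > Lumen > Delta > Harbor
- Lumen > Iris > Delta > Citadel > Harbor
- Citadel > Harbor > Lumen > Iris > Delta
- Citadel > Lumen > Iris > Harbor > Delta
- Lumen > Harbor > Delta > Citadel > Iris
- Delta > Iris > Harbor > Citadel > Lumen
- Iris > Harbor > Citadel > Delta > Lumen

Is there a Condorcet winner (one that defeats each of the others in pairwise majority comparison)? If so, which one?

None — there is no Condorcet winner

Head-to-head results (7 voters total):
Lumen vs Citadel: Citadel wins 5–2.
Lumen vs Delta: Lumen wins 5–2.
Lumen vs Iris: Lumen wins 4–3.
Lumen vs Harbor: Lumen wins 4–3.
Citadel vs Delta: Citadel wins 4–3.
Citadel vs Iris: Iris wins 4–3.
Citadel vs Harbor: Citadel wins 4–3.
Delta vs Iris: Iris wins 5–2.
Delta vs Harbor: Harbor wins 4–3.
Iris vs Harbor: Iris wins 5–2.
No candidate beats all others: Lumen beats Iris beats Citadel beats Lumen, a majority cycle.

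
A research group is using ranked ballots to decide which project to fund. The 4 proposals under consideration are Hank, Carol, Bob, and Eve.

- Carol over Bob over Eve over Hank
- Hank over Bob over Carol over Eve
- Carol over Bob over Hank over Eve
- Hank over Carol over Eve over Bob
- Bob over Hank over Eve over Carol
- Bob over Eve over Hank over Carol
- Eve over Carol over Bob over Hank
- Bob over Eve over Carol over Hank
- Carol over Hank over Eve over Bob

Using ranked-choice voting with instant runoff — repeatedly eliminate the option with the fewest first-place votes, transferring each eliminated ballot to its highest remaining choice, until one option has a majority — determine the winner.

Round 1: Carol 3, Bob 3, Hank 2, Eve 1. Eve has the fewest and is eliminated.
Round 2: Carol 4, Bob 3, Hank 2. Hank has the fewest and is eliminated.
Round 3: Carol 5, Bob 4. Carol has a majority.

Carol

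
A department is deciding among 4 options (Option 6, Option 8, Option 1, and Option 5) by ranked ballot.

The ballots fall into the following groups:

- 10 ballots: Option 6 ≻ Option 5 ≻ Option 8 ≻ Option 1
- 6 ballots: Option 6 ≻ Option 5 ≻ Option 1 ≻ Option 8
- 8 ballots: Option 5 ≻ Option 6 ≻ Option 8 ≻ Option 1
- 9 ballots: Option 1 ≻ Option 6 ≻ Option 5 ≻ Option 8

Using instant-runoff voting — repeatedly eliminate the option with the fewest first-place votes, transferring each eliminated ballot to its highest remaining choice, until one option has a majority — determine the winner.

Option 6

Round 1: Option 6 16, Option 1 9, Option 5 8, Option 8 0. Option 8 has the fewest and is eliminated.
Round 2: Option 6 16, Option 1 9, Option 5 8. Option 5 has the fewest and is eliminated.
Round 3: Option 6 24, Option 1 9. Option 6 has a majority.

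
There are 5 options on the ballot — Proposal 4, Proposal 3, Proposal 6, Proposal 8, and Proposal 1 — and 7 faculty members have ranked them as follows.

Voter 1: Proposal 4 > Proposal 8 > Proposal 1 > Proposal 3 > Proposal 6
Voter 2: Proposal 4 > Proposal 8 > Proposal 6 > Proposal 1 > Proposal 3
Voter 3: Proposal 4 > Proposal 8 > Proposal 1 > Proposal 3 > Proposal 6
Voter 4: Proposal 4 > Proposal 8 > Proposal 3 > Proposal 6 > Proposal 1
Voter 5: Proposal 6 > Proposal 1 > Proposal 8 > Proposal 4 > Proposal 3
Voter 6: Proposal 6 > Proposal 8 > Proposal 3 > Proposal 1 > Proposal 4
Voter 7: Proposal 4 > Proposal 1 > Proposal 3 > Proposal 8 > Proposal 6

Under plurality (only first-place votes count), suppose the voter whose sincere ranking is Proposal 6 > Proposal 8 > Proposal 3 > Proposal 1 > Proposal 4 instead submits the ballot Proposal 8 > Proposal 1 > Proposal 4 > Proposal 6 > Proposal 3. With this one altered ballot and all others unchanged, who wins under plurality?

First-place totals with the altered ballot: Proposal 4 5, Proposal 3 0, Proposal 6 1, Proposal 8 1, Proposal 1 0.
The winner is unchanged: still Proposal 4.

Proposal 4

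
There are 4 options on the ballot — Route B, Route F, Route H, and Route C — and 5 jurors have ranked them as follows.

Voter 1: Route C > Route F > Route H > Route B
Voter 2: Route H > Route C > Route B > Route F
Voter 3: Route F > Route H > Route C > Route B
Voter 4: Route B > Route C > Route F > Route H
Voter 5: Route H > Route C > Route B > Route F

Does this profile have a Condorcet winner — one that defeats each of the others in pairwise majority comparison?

No

Head-to-head results (5 voters total):
Route B vs Route F: Route B wins 3–2.
Route B vs Route H: Route H wins 4–1.
Route B vs Route C: Route C wins 4–1.
Route F vs Route H: Route F wins 3–2.
Route F vs Route C: Route C wins 4–1.
Route H vs Route C: Route H wins 3–2.
No candidate beats all others: Route B beats Route F beats Route H beats Route B, a majority cycle.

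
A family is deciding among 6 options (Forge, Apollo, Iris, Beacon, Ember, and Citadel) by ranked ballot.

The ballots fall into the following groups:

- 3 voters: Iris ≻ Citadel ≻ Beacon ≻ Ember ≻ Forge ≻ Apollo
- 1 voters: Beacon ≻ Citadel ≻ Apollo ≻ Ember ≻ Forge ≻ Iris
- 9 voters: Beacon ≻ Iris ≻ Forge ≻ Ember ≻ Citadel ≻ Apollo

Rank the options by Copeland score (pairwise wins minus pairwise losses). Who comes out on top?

Beacon

Pairwise results:
  Forge vs Apollo: Forge wins 12–1.
  Forge vs Iris: Iris wins 12–1.
  Forge vs Beacon: Beacon wins 13–0.
  Forge vs Ember: Forge wins 9–4.
  Forge vs Citadel: Forge wins 9–4.
  Apollo vs Iris: Iris wins 12–1.
  Apollo vs Beacon: Beacon wins 13–0.
  Apollo vs Ember: Ember wins 12–1.
  Apollo vs Citadel: Citadel wins 13–0.
  Iris vs Beacon: Beacon wins 10–3.
  Iris vs Ember: Iris wins 12–1.
  Iris vs Citadel: Iris wins 12–1.
  Beacon vs Ember: Beacon wins 13–0.
  Beacon vs Citadel: Beacon wins 10–3.
  Ember vs Citadel: Ember wins 9–4.
Copeland scores (wins − losses):
  Forge: 3 − 2 = 1
  Apollo: 0 − 5 = -5
  Iris: 4 − 1 = 3
  Beacon: 5 − 0 = 5
  Ember: 2 − 3 = -1
  Citadel: 1 − 4 = -3
Beacon has the best Copeland score.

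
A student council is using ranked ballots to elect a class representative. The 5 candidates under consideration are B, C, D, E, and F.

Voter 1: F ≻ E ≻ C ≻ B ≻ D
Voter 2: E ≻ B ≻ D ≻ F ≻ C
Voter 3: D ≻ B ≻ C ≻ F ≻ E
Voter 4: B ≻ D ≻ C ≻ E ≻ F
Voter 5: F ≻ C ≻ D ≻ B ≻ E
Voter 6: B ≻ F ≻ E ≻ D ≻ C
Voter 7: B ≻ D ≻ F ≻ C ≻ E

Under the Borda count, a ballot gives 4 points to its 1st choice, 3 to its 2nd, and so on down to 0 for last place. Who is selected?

Borda scores:
  B: 1 + 3 + 3 + 4 + 1 + 4 + 4 = 20
  C: 2 + 0 + 2 + 2 + 3 + 0 + 1 = 10
  D: 0 + 2 + 4 + 3 + 2 + 1 + 3 = 15
  E: 3 + 4 + 0 + 1 + 0 + 2 + 0 = 10
  F: 4 + 1 + 1 + 0 + 4 + 3 + 2 = 15
B has the highest total.

B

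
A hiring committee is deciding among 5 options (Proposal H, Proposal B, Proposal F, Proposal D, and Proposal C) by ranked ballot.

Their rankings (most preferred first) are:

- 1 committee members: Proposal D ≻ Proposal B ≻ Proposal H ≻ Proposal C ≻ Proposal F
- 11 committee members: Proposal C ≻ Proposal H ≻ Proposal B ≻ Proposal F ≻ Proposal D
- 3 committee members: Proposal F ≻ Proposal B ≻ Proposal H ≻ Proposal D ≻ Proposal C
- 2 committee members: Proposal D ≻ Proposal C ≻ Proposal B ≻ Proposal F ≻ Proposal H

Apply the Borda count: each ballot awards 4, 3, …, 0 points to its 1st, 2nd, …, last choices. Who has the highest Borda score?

Borda scores:
  Proposal H: 2 + 11·3 + 3·2 + 2·0 = 41
  Proposal B: 3 + 11·2 + 3·3 + 2·2 = 38
  Proposal F: 0 + 11·1 + 3·4 + 2·1 = 25
  Proposal D: 4 + 11·0 + 3·1 + 2·4 = 15
  Proposal C: 1 + 11·4 + 3·0 + 2·3 = 51
Proposal C has the highest total.

Proposal C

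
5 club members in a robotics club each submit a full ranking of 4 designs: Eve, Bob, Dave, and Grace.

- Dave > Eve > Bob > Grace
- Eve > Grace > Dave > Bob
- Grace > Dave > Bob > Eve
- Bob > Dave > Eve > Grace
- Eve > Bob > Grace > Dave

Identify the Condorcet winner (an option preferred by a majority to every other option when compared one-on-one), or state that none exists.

Head-to-head results (5 voters total):
Eve vs Bob: Eve wins 3–2.
Eve vs Dave: Dave wins 3–2.
Eve vs Grace: Eve wins 4–1.
Bob vs Dave: Dave wins 3–2.
Bob vs Grace: Bob wins 3–2.
Dave vs Grace: Grace wins 3–2.
No candidate beats all others: Eve beats Grace beats Dave beats Eve, a majority cycle.

None — there is no Condorcet winner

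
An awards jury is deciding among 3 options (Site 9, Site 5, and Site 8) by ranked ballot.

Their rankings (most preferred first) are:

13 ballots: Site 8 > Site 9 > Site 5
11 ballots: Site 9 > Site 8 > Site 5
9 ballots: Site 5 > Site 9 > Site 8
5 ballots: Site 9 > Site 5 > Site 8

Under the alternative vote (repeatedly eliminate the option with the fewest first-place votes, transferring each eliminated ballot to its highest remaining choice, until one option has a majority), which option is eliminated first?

Site 5

Round 1: Site 9 16, Site 8 13, Site 5 9. Site 5 has the fewest and is eliminated.
Round 2: Site 9 25, Site 8 13. Site 9 has a majority.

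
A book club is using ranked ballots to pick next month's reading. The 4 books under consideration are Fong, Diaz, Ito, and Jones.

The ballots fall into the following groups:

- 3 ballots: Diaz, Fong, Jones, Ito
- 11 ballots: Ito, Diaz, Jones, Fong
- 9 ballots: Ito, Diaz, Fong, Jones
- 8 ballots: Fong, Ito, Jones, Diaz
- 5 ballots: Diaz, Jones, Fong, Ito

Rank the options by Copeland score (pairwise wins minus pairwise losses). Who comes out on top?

Pairwise results:
  Fong vs Diaz: Diaz wins 28–8.
  Fong vs Ito: Ito wins 20–16.
  Fong vs Jones: Fong wins 20–16.
  Diaz vs Ito: Ito wins 28–8.
  Diaz vs Jones: Diaz wins 28–8.
  Ito vs Jones: Ito wins 28–8.
Copeland scores (wins − losses):
  Fong: 1 − 2 = -1
  Diaz: 2 − 1 = 1
  Ito: 3 − 0 = 3
  Jones: 0 − 3 = -3
Ito has the best Copeland score.

Ito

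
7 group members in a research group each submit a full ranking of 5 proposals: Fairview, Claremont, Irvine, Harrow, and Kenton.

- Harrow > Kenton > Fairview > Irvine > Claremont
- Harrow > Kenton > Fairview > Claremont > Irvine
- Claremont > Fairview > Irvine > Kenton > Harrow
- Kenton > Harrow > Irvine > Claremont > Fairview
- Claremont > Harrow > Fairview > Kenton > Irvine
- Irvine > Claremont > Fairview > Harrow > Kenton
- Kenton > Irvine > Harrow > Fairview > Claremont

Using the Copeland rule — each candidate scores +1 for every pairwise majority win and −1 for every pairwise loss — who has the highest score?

Harrow

Pairwise results:
  Fairview vs Claremont: Claremont wins 4–3.
  Fairview vs Irvine: Fairview wins 4–3.
  Fairview vs Harrow: Harrow wins 5–2.
  Fairview vs Kenton: Kenton wins 4–3.
  Claremont vs Irvine: Irvine wins 4–3.
  Claremont vs Harrow: Harrow wins 4–3.
  Claremont vs Kenton: Kenton wins 4–3.
  Irvine vs Harrow: Harrow wins 4–3.
  Irvine vs Kenton: Kenton wins 5–2.
  Harrow vs Kenton: Harrow wins 4–3.
Copeland scores (wins − losses):
  Fairview: 1 − 3 = -2
  Claremont: 1 − 3 = -2
  Irvine: 1 − 3 = -2
  Harrow: 4 − 0 = 4
  Kenton: 3 − 1 = 2
Harrow has the best Copeland score.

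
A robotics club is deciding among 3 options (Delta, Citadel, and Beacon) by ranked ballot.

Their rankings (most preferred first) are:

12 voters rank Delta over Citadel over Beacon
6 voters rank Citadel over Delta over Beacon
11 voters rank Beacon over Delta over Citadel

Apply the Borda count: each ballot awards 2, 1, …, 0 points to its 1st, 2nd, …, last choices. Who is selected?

Borda scores:
  Delta: 12·2 + 6·1 + 11·1 = 41
  Citadel: 12·1 + 6·2 + 11·0 = 24
  Beacon: 12·0 + 6·0 + 11·2 = 22
Delta has the highest total.

Delta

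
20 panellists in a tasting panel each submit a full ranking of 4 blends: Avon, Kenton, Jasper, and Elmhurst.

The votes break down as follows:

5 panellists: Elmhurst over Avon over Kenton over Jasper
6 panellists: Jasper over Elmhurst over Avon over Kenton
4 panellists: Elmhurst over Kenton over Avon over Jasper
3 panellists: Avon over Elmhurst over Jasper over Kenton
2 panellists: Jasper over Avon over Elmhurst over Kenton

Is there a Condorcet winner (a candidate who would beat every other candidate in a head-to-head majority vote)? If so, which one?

Head-to-head results (20 voters total):
Avon vs Kenton: Avon wins 16–4.
Avon vs Jasper: Avon wins 12–8.
Avon vs Elmhurst: Elmhurst wins 15–5.
Kenton vs Jasper: Jasper wins 11–9.
Kenton vs Elmhurst: Elmhurst wins 20–0.
Jasper vs Elmhurst: Elmhurst wins 12–8.
Elmhurst beats each rival — Avon (15–5), Kenton (20–0), Jasper (12–8) — so Elmhurst is the Condorcet winner.

Elmhurst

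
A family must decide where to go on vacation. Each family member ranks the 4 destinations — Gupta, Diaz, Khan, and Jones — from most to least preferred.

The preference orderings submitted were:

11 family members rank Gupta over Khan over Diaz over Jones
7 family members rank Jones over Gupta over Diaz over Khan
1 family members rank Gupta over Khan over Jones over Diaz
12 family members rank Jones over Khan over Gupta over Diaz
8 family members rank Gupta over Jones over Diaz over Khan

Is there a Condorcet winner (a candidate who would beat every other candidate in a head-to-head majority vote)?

Head-to-head results (39 voters total):
Gupta vs Diaz: Gupta wins 39–0.
Gupta vs Khan: Gupta wins 27–12.
Gupta vs Jones: Gupta wins 20–19.
Diaz vs Khan: Khan wins 24–15.
Diaz vs Jones: Jones wins 28–11.
Khan vs Jones: Jones wins 27–12.
Gupta beats each rival — Diaz (39–0), Khan (27–12), Jones (20–19) — so Gupta is the Condorcet winner.

Yes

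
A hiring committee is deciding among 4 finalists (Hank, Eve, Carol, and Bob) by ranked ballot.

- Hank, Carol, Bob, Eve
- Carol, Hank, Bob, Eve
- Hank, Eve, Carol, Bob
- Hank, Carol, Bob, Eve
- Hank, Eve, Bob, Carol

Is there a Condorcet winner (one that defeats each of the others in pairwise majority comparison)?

Head-to-head results (5 voters total):
Hank vs Eve: Hank wins 5–0.
Hank vs Carol: Hank wins 4–1.
Hank vs Bob: Hank wins 5–0.
Eve vs Carol: Carol wins 3–2.
Eve vs Bob: Bob wins 3–2.
Carol vs Bob: Carol wins 4–1.
Hank beats each rival — Eve (5–0), Carol (4–1), Bob (5–0) — so Hank is the Condorcet winner.

Yes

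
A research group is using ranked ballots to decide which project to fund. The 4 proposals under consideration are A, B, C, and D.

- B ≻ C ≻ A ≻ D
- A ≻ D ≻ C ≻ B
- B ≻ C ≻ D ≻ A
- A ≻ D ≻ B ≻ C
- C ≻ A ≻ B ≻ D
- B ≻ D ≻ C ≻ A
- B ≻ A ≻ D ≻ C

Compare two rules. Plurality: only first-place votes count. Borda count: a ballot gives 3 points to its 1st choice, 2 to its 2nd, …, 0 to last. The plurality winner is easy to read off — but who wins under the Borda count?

Plurality first-place counts: A 2, B 4, C 1, D 0 → B.
Borda totals: A 11, B 14, C 9, D 8 → B.

B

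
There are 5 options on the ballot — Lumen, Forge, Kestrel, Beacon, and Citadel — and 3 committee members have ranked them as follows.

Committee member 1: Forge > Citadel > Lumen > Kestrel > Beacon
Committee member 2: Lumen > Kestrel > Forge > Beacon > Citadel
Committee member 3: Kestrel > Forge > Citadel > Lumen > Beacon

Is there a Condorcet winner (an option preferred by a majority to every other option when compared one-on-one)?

No

Head-to-head results (3 voters total):
Lumen vs Forge: Forge wins 2–1.
Lumen vs Kestrel: Lumen wins 2–1.
Lumen vs Beacon: Lumen wins 3–0.
Lumen vs Citadel: Citadel wins 2–1.
Forge vs Kestrel: Kestrel wins 2–1.
Forge vs Beacon: Forge wins 3–0.
Forge vs Citadel: Forge wins 3–0.
Kestrel vs Beacon: Kestrel wins 3–0.
Kestrel vs Citadel: Kestrel wins 2–1.
Beacon vs Citadel: Citadel wins 2–1.
No candidate beats all others: Lumen beats Kestrel beats Forge beats Lumen, a majority cycle.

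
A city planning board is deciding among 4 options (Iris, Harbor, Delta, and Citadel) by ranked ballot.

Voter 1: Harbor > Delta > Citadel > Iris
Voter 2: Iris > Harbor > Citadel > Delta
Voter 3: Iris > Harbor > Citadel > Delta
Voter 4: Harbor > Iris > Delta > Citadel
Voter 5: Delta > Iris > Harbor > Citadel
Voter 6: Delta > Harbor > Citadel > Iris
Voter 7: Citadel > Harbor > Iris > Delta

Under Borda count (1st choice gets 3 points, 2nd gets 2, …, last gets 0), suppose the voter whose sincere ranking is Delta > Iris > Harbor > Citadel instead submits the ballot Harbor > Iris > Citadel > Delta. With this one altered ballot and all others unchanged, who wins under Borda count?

Borda totals with the altered ballot: Iris 11, Harbor 17, Delta 6, Citadel 8.
The winner is unchanged: still Harbor.

Harbor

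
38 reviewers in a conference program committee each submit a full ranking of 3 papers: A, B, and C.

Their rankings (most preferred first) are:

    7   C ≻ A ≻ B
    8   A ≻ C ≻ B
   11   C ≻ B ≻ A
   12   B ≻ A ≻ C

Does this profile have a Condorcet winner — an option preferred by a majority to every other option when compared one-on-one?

No

Head-to-head results (38 voters total):
A vs B: B wins 23–15.
A vs C: A wins 20–18.
B vs C: C wins 26–12.
No candidate beats all others: A beats C beats B beats A, a majority cycle.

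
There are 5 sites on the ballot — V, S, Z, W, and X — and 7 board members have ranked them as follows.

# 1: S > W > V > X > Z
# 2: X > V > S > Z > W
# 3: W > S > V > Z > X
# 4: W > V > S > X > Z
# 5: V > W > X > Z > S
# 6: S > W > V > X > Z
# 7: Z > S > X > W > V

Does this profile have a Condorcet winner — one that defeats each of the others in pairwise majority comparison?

Yes

Head-to-head results (7 voters total):
V vs S: S wins 4–3.
V vs Z: V wins 6–1.
V vs W: W wins 5–2.
V vs X: V wins 5–2.
S vs Z: S wins 5–2.
S vs W: S wins 4–3.
S vs X: S wins 5–2.
Z vs W: W wins 5–2.
Z vs X: X wins 5–2.
W vs X: W wins 5–2.
S beats each rival — V (4–3), Z (5–2), W (4–3), X (5–2) — so S is the Condorcet winner.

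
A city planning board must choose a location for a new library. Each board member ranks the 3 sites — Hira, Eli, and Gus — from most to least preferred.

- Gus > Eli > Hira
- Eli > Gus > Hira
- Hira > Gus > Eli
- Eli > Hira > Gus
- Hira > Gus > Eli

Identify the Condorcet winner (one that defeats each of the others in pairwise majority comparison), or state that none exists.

None — there is no Condorcet winner

Head-to-head results (5 voters total):
Hira vs Eli: Eli wins 3–2.
Hira vs Gus: Hira wins 3–2.
Eli vs Gus: Gus wins 3–2.
No candidate beats all others: Hira beats Gus beats Eli beats Hira, a majority cycle.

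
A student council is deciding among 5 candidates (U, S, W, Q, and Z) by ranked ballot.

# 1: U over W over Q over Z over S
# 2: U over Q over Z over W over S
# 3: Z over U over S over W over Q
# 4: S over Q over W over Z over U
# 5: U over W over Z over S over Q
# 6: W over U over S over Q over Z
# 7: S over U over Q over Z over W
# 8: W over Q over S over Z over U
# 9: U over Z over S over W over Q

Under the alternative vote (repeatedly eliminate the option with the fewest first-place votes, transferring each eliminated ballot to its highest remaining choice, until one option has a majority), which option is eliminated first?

Q

Round 1: U 4, S 2, W 2, Z 1, Q 0. Q has the fewest and is eliminated.
Round 2: U 4, S 2, W 2, Z 1. Z has the fewest and is eliminated.
Round 3: U 5, S 2, W 2. U has a majority.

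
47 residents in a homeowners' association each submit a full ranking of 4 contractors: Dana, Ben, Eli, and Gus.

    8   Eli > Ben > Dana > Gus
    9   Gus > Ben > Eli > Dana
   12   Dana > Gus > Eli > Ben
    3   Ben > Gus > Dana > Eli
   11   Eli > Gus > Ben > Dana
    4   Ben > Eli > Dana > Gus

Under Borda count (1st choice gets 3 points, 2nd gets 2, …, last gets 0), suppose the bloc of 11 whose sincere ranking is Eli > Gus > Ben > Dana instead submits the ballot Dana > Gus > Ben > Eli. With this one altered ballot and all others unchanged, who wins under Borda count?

Dana

Borda totals with the altered ballot: Dana 84, Ben 66, Eli 53, Gus 79.
The switch changes the winner from Eli to Dana.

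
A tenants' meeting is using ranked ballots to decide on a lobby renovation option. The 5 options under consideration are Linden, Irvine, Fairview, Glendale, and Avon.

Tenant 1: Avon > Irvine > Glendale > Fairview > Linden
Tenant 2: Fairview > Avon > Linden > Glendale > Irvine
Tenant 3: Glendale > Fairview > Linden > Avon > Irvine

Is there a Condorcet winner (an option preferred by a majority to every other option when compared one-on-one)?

Head-to-head results (3 voters total):
Linden vs Irvine: Linden wins 2–1.
Linden vs Fairview: Fairview wins 3–0.
Linden vs Glendale: Glendale wins 2–1.
Linden vs Avon: Avon wins 2–1.
Irvine vs Fairview: Fairview wins 2–1.
Irvine vs Glendale: Glendale wins 2–1.
Irvine vs Avon: Avon wins 3–0.
Fairview vs Glendale: Glendale wins 2–1.
Fairview vs Avon: Fairview wins 2–1.
Glendale vs Avon: Avon wins 2–1.
No candidate beats all others: Fairview beats Avon beats Glendale beats Fairview, a majority cycle.

No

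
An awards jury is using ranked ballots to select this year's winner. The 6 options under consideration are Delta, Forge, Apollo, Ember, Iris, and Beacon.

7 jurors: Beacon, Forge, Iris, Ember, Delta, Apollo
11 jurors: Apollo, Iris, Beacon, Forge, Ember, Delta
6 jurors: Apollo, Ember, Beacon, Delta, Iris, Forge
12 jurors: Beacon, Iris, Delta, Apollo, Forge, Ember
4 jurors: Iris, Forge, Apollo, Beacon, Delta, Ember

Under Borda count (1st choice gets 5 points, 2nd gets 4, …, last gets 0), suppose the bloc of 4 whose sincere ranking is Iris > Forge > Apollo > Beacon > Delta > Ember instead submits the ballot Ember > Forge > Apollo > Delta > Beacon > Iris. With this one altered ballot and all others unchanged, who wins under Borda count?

Beacon

Borda totals with the altered ballot: Delta 63, Forge 78, Apollo 121, Ember 69, Iris 119, Beacon 150.
The winner is unchanged: still Beacon.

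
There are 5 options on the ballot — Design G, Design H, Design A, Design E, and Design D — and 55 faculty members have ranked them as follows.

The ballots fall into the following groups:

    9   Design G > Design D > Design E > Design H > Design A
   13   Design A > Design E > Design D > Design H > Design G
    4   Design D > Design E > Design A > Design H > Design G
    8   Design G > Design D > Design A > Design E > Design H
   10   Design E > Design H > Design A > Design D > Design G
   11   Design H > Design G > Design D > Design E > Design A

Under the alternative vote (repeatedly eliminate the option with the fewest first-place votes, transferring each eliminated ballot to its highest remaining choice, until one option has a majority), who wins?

Design G

Round 1: Design G 17, Design A 13, Design H 11, Design E 10, Design D 4. Design D has the fewest and is eliminated.
Round 2: Design G 17, Design E 14, Design A 13, Design H 11. Design H has the fewest and is eliminated.
Round 3: Design G 28, Design E 14, Design A 13. Design G has a majority.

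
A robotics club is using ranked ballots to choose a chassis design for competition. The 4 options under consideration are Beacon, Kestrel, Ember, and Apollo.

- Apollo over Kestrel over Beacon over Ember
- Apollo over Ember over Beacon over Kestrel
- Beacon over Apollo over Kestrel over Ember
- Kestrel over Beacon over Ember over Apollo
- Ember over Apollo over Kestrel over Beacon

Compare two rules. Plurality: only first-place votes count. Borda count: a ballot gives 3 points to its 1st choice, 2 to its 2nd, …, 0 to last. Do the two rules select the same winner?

Yes

Plurality first-place counts: Beacon 1, Kestrel 1, Ember 1, Apollo 2 → Apollo.
Borda totals: Beacon 7, Kestrel 7, Ember 6, Apollo 10 → Apollo.
The two rules agree on Apollo.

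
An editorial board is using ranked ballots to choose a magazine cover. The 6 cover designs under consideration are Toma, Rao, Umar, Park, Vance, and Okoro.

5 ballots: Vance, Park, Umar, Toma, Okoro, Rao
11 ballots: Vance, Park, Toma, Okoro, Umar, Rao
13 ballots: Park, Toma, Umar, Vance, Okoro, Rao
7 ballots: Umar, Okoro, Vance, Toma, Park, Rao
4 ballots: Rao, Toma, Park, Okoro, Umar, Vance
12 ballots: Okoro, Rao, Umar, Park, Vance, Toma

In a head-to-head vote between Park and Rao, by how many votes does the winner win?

Ballots ranking Park above Rao: 5+11+13+7 = 36.
Ballots ranking Rao above Park: 4+12 = 16.
Park wins 36–16, a margin of 20.

20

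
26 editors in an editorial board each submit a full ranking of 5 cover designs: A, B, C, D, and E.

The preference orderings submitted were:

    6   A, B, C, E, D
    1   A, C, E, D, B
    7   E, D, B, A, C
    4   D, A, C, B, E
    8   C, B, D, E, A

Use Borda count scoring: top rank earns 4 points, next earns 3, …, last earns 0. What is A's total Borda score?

47

Borda scores:
  A: 6·4 + 4 + 7·1 + 4·3 + 8·0 = 47
  B: 6·3 + 0 + 7·2 + 4·1 + 8·3 = 60
  C: 6·2 + 3 + 7·0 + 4·2 + 8·4 = 55
  D: 6·0 + 1 + 7·3 + 4·4 + 8·2 = 54
  E: 6·1 + 2 + 7·4 + 4·0 + 8·1 = 44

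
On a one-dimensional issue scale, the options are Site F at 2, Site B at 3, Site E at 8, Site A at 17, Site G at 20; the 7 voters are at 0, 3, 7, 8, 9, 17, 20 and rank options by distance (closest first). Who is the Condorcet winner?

Site E

With single-peaked preferences on a line, the Condorcet winner is the candidate closest to the median voter.
The median voter (position 8) is closest to Site E at 8.
Check: Site E vs Site F — voters closer to Site E: 5 of 7.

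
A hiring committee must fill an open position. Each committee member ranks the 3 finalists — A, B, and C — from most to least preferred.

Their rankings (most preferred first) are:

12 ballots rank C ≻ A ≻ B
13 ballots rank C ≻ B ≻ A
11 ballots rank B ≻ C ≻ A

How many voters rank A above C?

Ballots ranking A above C: 0.
Ballots ranking C above A: 12+13+11 = 36.
So 0 of 36 voters prefer A to C.

0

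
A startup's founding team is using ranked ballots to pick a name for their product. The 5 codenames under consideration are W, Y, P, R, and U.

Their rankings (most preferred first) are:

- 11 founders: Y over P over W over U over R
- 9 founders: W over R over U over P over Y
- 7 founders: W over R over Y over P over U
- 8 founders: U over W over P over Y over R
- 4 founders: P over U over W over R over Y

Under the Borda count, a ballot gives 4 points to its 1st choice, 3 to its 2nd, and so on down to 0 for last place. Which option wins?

W

Borda scores:
  W: 11·2 + 9·4 + 7·4 + 8·3 + 4·2 = 118
  Y: 11·4 + 9·0 + 7·2 + 8·1 + 4·0 = 66
  P: 11·3 + 9·1 + 7·1 + 8·2 + 4·4 = 81
  R: 11·0 + 9·3 + 7·3 + 8·0 + 4·1 = 52
  U: 11·1 + 9·2 + 7·0 + 8·4 + 4·3 = 73
W has the highest total.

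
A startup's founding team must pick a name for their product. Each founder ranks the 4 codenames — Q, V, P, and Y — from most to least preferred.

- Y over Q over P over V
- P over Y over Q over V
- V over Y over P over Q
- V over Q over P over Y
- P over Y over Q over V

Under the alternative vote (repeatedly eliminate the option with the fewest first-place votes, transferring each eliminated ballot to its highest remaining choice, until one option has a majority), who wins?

P

Round 1: V 2, P 2, Y 1, Q 0. Q has the fewest and is eliminated.
Round 2: V 2, P 2, Y 1. Y has the fewest and is eliminated.
Round 3: P 3, V 2. P has a majority.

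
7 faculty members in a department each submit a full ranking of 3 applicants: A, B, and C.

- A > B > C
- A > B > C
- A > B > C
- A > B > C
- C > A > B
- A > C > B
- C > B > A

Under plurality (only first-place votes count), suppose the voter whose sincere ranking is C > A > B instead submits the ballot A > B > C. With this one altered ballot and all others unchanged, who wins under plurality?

First-place totals with the altered ballot: A 6, B 0, C 1.
The winner is unchanged: still A.

A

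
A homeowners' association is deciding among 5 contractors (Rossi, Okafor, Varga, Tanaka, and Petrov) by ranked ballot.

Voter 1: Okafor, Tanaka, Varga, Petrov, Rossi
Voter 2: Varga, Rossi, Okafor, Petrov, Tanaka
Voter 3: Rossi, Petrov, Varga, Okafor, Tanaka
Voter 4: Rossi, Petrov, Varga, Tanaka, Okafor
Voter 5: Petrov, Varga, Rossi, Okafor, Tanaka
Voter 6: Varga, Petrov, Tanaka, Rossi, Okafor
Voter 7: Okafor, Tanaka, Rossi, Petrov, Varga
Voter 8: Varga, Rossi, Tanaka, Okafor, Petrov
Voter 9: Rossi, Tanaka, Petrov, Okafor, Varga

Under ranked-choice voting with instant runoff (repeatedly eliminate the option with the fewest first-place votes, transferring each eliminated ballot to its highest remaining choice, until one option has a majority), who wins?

Round 1: Rossi 3, Varga 3, Okafor 2, Petrov 1, Tanaka 0. Tanaka has the fewest and is eliminated.
Round 2: Rossi 3, Varga 3, Okafor 2, Petrov 1. Petrov has the fewest and is eliminated.
Round 3: Varga 4, Rossi 3, Okafor 2. Okafor has the fewest and is eliminated.
Round 4: Varga 5, Rossi 4. Varga has a majority.

Varga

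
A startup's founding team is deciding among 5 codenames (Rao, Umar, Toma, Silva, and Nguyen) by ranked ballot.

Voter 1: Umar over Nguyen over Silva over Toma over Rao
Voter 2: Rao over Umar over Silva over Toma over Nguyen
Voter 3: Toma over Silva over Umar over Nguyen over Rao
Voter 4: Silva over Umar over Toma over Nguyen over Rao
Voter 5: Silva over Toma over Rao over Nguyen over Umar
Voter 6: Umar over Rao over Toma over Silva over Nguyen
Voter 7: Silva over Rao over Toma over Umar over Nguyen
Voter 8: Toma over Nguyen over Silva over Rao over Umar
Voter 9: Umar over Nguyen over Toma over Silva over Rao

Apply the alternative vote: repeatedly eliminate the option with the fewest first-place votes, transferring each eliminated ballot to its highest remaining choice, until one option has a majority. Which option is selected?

Silva

Round 1: Umar 3, Silva 3, Toma 2, Rao 1, Nguyen 0. Nguyen has the fewest and is eliminated.
Round 2: Umar 3, Silva 3, Toma 2, Rao 1. Rao has the fewest and is eliminated.
Round 3: Umar 4, Silva 3, Toma 2. Toma has the fewest and is eliminated.
Round 4: Silva 5, Umar 4. Silva has a majority.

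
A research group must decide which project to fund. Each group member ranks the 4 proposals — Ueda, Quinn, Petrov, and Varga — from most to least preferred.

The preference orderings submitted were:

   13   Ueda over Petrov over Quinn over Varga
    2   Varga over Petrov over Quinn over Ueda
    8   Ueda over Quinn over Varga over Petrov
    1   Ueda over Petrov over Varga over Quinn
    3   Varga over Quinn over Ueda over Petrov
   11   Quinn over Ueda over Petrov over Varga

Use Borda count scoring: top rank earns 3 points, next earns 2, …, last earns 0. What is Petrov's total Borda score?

43

Borda scores:
  Ueda: 13·3 + 2·0 + 8·3 + 3 + 3·1 + 11·2 = 91
  Quinn: 13·1 + 2·1 + 8·2 + 0 + 3·2 + 11·3 = 70
  Petrov: 13·2 + 2·2 + 8·0 + 2 + 3·0 + 11·1 = 43
  Varga: 13·0 + 2·3 + 8·1 + 1 + 3·3 + 11·0 = 24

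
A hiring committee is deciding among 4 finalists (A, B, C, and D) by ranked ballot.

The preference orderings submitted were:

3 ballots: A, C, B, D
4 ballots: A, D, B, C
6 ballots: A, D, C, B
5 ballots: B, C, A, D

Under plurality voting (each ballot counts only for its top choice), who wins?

A

First-place vote totals:
  A: 13
  B: 5
  C: 0
  D: 0
A has the most first-place votes.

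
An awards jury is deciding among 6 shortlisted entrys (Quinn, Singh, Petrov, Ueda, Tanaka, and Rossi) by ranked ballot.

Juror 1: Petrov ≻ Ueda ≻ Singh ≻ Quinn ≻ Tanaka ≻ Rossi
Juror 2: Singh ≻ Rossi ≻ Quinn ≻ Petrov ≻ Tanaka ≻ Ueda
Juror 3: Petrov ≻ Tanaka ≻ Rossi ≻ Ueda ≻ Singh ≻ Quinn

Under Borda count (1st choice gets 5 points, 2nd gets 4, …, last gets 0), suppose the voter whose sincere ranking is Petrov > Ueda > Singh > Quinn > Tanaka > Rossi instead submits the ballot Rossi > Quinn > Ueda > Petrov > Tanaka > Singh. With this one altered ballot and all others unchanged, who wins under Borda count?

Borda totals with the altered ballot: Quinn 7, Singh 6, Petrov 9, Ueda 5, Tanaka 6, Rossi 12.
The switch changes the winner from Petrov to Rossi.

Rossi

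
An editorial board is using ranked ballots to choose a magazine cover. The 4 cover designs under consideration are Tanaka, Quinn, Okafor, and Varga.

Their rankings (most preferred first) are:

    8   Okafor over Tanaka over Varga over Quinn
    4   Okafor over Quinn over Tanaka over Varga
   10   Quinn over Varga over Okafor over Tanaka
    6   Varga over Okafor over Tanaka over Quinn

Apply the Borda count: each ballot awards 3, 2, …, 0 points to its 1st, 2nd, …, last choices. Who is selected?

Borda scores:
  Tanaka: 8·2 + 4·1 + 10·0 + 6·1 = 26
  Quinn: 8·0 + 4·2 + 10·3 + 6·0 = 38
  Okafor: 8·3 + 4·3 + 10·1 + 6·2 = 58
  Varga: 8·1 + 4·0 + 10·2 + 6·3 = 46
Okafor has the highest total.

Okafor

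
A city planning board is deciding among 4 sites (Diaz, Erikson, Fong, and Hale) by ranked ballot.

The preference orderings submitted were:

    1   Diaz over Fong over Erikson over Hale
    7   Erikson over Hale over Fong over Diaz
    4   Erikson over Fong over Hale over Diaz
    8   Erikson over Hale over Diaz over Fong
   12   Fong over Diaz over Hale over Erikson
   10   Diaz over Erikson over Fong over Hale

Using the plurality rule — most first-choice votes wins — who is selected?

Erikson

First-place vote totals:
  Diaz: 11
  Erikson: 19
  Fong: 12
  Hale: 0
Erikson has the most first-place votes.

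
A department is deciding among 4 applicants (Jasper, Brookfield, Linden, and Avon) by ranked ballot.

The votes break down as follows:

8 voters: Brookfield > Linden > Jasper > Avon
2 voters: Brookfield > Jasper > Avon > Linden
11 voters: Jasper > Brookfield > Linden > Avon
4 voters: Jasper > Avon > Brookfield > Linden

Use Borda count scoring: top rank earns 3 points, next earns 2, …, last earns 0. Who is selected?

Jasper

Borda scores:
  Jasper: 8·1 + 2·2 + 11·3 + 4·3 = 57
  Brookfield: 8·3 + 2·3 + 11·2 + 4·1 = 56
  Linden: 8·2 + 2·0 + 11·1 + 4·0 = 27
  Avon: 8·0 + 2·1 + 11·0 + 4·2 = 10
Jasper has the highest total.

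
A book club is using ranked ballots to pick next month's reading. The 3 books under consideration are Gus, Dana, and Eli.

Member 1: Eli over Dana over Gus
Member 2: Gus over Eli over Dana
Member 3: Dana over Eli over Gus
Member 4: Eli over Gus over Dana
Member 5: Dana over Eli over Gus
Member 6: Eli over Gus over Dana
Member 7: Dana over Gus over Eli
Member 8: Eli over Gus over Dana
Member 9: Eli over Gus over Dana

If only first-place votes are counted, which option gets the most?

Eli

First-place vote totals:
  Gus: 1
  Dana: 3
  Eli: 5
Eli has the most first-place votes.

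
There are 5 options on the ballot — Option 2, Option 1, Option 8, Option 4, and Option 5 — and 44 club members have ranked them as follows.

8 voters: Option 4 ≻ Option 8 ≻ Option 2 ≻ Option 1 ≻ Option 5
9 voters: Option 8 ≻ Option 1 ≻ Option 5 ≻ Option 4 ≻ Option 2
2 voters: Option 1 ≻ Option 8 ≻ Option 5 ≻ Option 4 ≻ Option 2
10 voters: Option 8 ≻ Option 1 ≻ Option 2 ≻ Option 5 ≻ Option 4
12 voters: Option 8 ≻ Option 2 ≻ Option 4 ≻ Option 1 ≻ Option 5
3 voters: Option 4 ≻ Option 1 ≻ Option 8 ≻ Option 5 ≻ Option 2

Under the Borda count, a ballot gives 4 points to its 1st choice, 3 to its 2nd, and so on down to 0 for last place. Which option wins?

Option 8

Borda scores:
  Option 2: 8·2 + 9·0 + 2·0 + 10·2 + 12·3 + 3·0 = 72
  Option 1: 8·1 + 9·3 + 2·4 + 10·3 + 12·1 + 3·3 = 94
  Option 8: 8·3 + 9·4 + 2·3 + 10·4 + 12·4 + 3·2 = 160
  Option 4: 8·4 + 9·1 + 2·1 + 10·0 + 12·2 + 3·4 = 79
  Option 5: 8·0 + 9·2 + 2·2 + 10·1 + 12·0 + 3·1 = 35
Option 8 has the highest total.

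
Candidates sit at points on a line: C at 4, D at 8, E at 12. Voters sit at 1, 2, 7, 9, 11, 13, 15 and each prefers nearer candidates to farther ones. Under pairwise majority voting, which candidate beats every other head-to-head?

With single-peaked preferences on a line, the Condorcet winner is the candidate closest to the median voter.
The median voter (position 9) is closest to D at 8.
Check: D vs C — voters closer to D: 5 of 7.

D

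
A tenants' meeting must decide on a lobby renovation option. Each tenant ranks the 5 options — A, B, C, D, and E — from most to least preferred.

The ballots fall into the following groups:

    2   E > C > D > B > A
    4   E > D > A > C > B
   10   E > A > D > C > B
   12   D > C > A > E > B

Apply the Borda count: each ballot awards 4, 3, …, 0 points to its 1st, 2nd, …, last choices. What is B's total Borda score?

2

Borda scores:
  A: 2·0 + 4·2 + 10·3 + 12·2 = 62
  B: 2·1 + 4·0 + 10·0 + 12·0 = 2
  C: 2·3 + 4·1 + 10·1 + 12·3 = 56
  D: 2·2 + 4·3 + 10·2 + 12·4 = 84
  E: 2·4 + 4·4 + 10·4 + 12·1 = 76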